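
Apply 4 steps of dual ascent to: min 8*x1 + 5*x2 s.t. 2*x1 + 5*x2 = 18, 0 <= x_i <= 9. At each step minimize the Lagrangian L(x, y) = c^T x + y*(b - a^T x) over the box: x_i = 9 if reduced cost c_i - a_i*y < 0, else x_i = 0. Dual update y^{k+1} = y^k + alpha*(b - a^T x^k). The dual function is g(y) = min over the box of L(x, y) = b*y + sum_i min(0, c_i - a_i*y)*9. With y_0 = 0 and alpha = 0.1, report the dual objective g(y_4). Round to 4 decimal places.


Dual ascent for LP: min 8*x1 + 5*x2, 2*x1 + 5*x2 = 18, 0 <= x_i <= 9
Step 1: y^k = 0.0, reduced costs: (8.0, 5.0)
  x^k = (0.0, 0.0), subgradient = b - a^T x = 18.0
  y^{k+1} = 0.0 + 0.1*18.0 = 1.8
Step 2: y^k = 1.8, reduced costs: (4.4, -4.0)
  x^k = (0.0, 9.0), subgradient = b - a^T x = -27.0
  y^{k+1} = 1.8 + 0.1*-27.0 = -0.9
Step 3: y^k = -0.9, reduced costs: (9.8, 9.5)
  x^k = (0.0, 0.0), subgradient = b - a^T x = 18.0
  y^{k+1} = -0.9 + 0.1*18.0 = 0.9
Step 4: y^k = 0.9, reduced costs: (6.2, 0.5)
  x^k = (0.0, 0.0), subgradient = b - a^T x = 18.0
  y^{k+1} = 0.9 + 0.1*18.0 = 2.7
Dual objective at y_4 = 2.7: reduced costs (2.6, -8.5), box minimizer x = (0.0, 9.0)
g(y_4) = b*y + (c1 - a1*y)*x1 + (c2 - a2*y)*x2 = 18*2.7 + 2.6*0.0 + (-8.5)*9.0 = 48.6 + 0.0 - 76.5 = -27.9


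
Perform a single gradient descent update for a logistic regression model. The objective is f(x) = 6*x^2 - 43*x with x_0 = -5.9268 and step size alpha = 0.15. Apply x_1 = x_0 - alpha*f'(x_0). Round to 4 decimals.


We compute the gradient at x_0 and apply the update.
f'(x) = 12*x - 43
f'(-5.9268) = 12*-5.9268 - 43 = -114.1216
x_1 = -5.9268 - 0.15*-114.1216 = 11.1914


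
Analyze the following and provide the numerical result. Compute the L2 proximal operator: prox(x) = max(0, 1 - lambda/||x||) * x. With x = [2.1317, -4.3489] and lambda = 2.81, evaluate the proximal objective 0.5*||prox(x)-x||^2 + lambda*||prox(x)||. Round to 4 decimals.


Step 1: Compute ||x||.
||x|| = 4.8433
Step 2: Compute scaling factor.
scale = max(0, 1 - 2.81/4.8433) = 0.4198
Step 3: prox(x) = [0.8949, -1.8257]
||prox(x)|| = 2.0333
Step 4: Proximal objective.
0.5*||prox-x||^2 = 3.9481
lambda*||prox|| = 5.7136
Total = 9.6615


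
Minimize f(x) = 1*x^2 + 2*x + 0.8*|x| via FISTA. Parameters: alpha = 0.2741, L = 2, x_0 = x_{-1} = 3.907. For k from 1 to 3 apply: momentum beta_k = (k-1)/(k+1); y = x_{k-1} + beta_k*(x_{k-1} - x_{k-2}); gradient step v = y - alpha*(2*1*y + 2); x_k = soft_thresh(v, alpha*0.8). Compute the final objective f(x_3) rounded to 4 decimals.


FISTA on f(x) = 1*x^2 + 2*x + 0.8*|x|
L = 2, alpha = 0.2741
Iteration 1: beta = 0.0, y = 3.907 + 0.0*(3.907 - 3.907) = 3.907
  grad(y) = 9.814, v = y - alpha*grad = 1.217
  prox(v) = soft_thresh(1.217, 0.2193) = 0.9977
Iteration 2: beta = 0.3333, y = 0.9977 + 0.3333*(0.9977 - 3.907) = 0.0279
  grad(y) = 2.0559, v = y - alpha*grad = -0.5356
  prox(v) = soft_thresh(-0.5356, 0.2193) = -0.3163
Iteration 3: beta = 0.5, y = -0.3163 + 0.5*(-0.3163 - 0.9977) = -0.9733
  grad(y) = 0.0534, v = y - alpha*grad = -0.9879
  prox(v) = soft_thresh(-0.9879, 0.2193) = -0.7687
f(x_3) = 1*(-0.7687)^2 + 2*(-0.7687) + 0.8*|-0.7687| = -0.3316


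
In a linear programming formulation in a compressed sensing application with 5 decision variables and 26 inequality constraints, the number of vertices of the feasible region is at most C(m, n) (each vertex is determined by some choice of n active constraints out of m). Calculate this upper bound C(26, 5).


Each vertex corresponds to some choice of n active constraints out of m, so the number of vertices is at most C(m, n) = m! / (n!(m-n)!).
m = 26, n = 5
Numerator: 26 * 25 * 24 * 23 * 22
Denominator: 5! = 120
C(26, 5) = 65780


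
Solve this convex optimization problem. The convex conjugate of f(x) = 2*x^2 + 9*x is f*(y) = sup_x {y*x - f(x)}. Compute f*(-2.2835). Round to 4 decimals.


f*(y) = sup_x {y*x - a*x^2 - b*x} = sup_x {(y-b)*x - a*x^2}
FOC: (y - b) - 2a*x = 0 => x* = (y - b)/(2a)
x* = (-2.2835 - 9)/(2*2) = -2.8209
f*(-2.2835) = (y-b)^2/(4a) = (-2.2835 - 9)^2/(4*2)
= 127.3174/8 = 15.9147


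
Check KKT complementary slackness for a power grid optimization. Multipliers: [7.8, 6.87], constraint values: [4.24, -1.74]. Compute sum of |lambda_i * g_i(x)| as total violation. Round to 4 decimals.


KKT complementary slackness check:
lambda_1 * g_1 = 7.8 * 4.24 = 33.072
lambda_2 * g_2 = 6.87 * -1.74 = -11.9538
Total violation = 33.072 + 11.9538 = 45.0258


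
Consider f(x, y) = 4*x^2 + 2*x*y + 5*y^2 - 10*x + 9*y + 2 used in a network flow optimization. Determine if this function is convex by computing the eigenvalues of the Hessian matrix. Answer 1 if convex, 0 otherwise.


The Hessian of f(x,y) = 4*x^2 + 2*x*y + 5*y^2 - 10*x + 9*y + 2 is:
H = [[8, 2], [2, 10]]
Trace = 8 + 10 = 18
Determinant = 8*10 - (2)^2 = 76
Discriminant = (18)^2 - 4*76 = 20.0
Eigenvalues: lambda_1 = 6.7639, lambda_2 = 11.2361
The function is convex.

1


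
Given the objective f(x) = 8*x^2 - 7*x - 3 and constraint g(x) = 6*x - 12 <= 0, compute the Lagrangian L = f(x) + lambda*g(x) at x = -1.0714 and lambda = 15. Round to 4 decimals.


Step 1: Evaluate f(x).
f(-1.0714) = 8*(-1.0714)^2 - 7*(-1.0714) - 3 = 13.683
Step 2: Evaluate g(x).
g(-1.0714) = 6*-1.0714 - 12 = -18.4284
Step 3: Compute Lagrangian.
L = 13.683 + 15*-18.4284 = -262.743


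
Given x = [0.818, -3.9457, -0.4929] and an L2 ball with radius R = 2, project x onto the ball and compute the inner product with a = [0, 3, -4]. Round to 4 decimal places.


Step 1: Compute ||x|| (intermediates to 6 decimals).
||x|| = sqrt(0.818^2 + (-3.9457)^2 + (-0.4929)^2) = 4.059633
Step 2: Project.
Since ||x|| > R, scale = R/||x|| = 2/4.059633 = 0.492655, proj(x) = scale * x
proj(x) = [0.402992, -1.943869, -0.24283]
Step 3: Dot product.
a^T * proj(x) = 0*0.402992 + 3*(-1.943869) - 4*(-0.24283) = -4.8603


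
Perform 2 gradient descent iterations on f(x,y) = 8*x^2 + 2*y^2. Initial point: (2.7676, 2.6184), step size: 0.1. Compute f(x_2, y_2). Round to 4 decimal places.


Gradient descent on f(x,y) = 8*x^2 + 2*y^2.
Starting point: (2.7676, 2.6184), alpha = 0.1
Step 1: grad_x = 2*8*2.7676 = 44.2816, grad_y = 2*2*2.6184 = 10.4736
  x_1 = 2.7676 - 0.1*44.2816 = -1.6606
  y_1 = 2.6184 - 0.1*10.4736 = 1.571
Step 2: grad_x = 2*8*-1.6606 = -26.569, grad_y = 2*2*1.571 = 6.2842
  x_2 = -1.6606 - 0.1*-26.569 = 0.9963
  y_2 = 1.571 - 0.1*6.2842 = 0.9426
f(0.9963, 0.9426) = 8*0.9963^2 + 2*0.9426^2 = 9.7186


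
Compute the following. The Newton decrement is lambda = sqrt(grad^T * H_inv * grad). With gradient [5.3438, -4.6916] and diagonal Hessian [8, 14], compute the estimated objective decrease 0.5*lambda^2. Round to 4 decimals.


Step 1: H is diagonal, so H^(-1) * g = [0.668, -0.3351].
Step 2: g^T H^(-1) g = sum_i g_i^2 / H_ii
  = (5.3438)^2/8 + (-4.6916)^2/14
  = 3.5695 + 1.5722 = 5.1417
Step 3: Objective decrease = 0.5 * g^T H^(-1) g = 2.5709


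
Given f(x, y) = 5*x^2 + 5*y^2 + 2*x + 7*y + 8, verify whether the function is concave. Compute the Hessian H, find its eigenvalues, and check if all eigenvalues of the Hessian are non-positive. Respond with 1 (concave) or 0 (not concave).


The Hessian of f(x,y) = 5*x^2 + 5*y^2 + 2*x + 7*y + 8 is:
H = [[10, 0], [0, 10]]
Trace = 10 + 10 = 20
Determinant = 10*10 - (0)^2 = 100
Discriminant = (20)^2 - 4*100 = 0.0
Eigenvalues: lambda_1 = 10.0, lambda_2 = 10.0
The function is not concave.

0


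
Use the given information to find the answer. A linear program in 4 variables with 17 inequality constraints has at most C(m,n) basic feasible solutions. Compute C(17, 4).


Each vertex corresponds to some choice of n active constraints out of m, so the number of vertices is at most C(m, n) = m! / (n!(m-n)!).
m = 17, n = 4
Numerator: 17 * 16 * 15 * 14
Denominator: 4! = 24
C(17, 4) = 2380


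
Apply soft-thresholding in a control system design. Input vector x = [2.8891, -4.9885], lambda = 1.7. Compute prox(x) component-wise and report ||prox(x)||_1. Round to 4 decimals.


Soft-thresholding with lambda = 1.7:
prox(2.8891) = sign(2.8891)*max(|2.8891| - 1.7, 0) = 1.1891
prox(-4.9885) = sign(-4.9885)*max(|-4.9885| - 1.7, 0) = -3.2885
prox(x) = [1.1891, -3.2885]
||prox(x)||_1 = 1.1891 + 3.2885 = 4.4776


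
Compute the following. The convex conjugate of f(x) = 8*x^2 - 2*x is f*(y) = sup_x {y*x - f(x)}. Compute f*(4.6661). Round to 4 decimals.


f*(y) = sup_x {y*x - a*x^2 - b*x} = sup_x {(y-b)*x - a*x^2}
FOC: (y - b) - 2a*x = 0 => x* = (y - b)/(2a)
x* = (4.6661 + 2)/(2*8) = 0.4166
f*(4.6661) = (y-b)^2/(4a) = (4.6661 + 2)^2/(4*8)
= 44.4369/32 = 1.3887


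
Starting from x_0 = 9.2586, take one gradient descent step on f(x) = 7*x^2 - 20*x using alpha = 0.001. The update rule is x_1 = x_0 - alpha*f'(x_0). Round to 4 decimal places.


We compute the gradient at x_0 and apply the update.
f'(x) = 14*x - 20
f'(9.2586) = 14*9.2586 - 20 = 109.6204
x_1 = 9.2586 - 0.001*109.6204 = 9.149


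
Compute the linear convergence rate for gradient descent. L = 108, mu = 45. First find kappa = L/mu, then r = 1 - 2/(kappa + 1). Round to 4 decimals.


Step 1: Compute the condition number.
kappa = L/mu = 108/45 = 2.4
Step 2: Compute the convergence rate.
r = 1 - 2/(kappa + 1) = 1 - 2*mu/(L + mu) = (L - mu)/(L + mu) = 63/153 = 0.4118


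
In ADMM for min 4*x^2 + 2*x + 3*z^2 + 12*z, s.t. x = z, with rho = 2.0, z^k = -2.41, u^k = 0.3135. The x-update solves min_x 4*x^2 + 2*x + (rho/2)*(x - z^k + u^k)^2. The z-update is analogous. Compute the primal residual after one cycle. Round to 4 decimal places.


ADMM iteration with rho = 2.0, z^k = -2.41, u^k = 0.3135
Step 1: x-update.
Minimize 4*x^2 + 2*x + (2.0/2)*(x + 2.41 + 0.3135)^2
FOC: (2*4 + 2.0)*x = -2 + 2.0*(-2.41 - 0.3135)
x^{k+1} = -0.7447
Step 2: z-update.
Minimize 3*z^2 + 12*z + (2.0/2)*(-0.7447 - z + 0.3135)^2
FOC: (2*3 + 2.0)*z = -12 + 2.0*(-0.7447 + 0.3135)
z^{k+1} = -1.6078
Step 3: u-update.
u^{k+1} = 0.3135 - 0.7447 + 1.6078 = 1.1766
Step 4: Primal residual = |-0.7447 + 1.6078| = 0.8631


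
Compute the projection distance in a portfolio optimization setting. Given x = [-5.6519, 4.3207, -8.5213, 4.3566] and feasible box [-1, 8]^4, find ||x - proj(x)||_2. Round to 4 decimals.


Project each component onto [-1, 8].
clip(-5.6519) = -1.0, clip(4.3207) = 4.3207, clip(-8.5213) = -1.0, clip(4.3566) = 4.3566
Projection = [-1.0, 4.3207, -1.0, 4.3566]
Squared diffs: [21.6402, 0.0, 56.57, 0.0]
Distance = sqrt(78.2102) = 8.8436


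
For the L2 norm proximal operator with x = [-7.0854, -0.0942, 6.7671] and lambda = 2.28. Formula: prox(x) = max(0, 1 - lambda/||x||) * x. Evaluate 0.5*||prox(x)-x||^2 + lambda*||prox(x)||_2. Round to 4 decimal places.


Step 1: Compute ||x||.
||x|| = 9.7982
Step 2: Compute scaling factor.
scale = max(0, 1 - 2.28/9.7982) = 0.7673
Step 3: prox(x) = [-5.4367, -0.0723, 5.1924]
||prox(x)|| = 7.5182
Step 4: Proximal objective.
0.5*||prox-x||^2 = 2.5992
lambda*||prox|| = 17.1415
Total = 19.7408


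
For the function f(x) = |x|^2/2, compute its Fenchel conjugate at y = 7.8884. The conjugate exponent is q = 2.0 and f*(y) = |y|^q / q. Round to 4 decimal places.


The conjugate exponent q satisfies 1/p + 1/q = 1.
p = 2, so q = 2/(2 - 1) = 2.0
|y|^q = 7.8884^2.0 = 62.2269
f*(7.8884) = 62.2269 / 2.0 = 31.1134


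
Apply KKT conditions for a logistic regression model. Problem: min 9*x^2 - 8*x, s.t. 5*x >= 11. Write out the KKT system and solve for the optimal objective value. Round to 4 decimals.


Step 1: Try lambda = 0 (constraint inactive).
x_unc = 8/(2*9) = 0.4444
Check: 5*0.4444 = 2.222 < 11 -- violated!
Step 2: Constraint must be active: 5*x = 11
x* = 11/5 = 2.2
lambda = (2*9*2.2 - 8)/5 = 6.32
Step 3: Compute optimal value.
f(x*) = 9*2.2^2 - 8*2.2 = 25.96


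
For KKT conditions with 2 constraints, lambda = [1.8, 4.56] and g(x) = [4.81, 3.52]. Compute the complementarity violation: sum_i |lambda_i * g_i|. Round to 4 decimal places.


KKT complementary slackness check:
lambda_1 * g_1 = 1.8 * 4.81 = 8.658
lambda_2 * g_2 = 4.56 * 3.52 = 16.0512
Total violation = 8.658 + 16.0512 = 24.7092


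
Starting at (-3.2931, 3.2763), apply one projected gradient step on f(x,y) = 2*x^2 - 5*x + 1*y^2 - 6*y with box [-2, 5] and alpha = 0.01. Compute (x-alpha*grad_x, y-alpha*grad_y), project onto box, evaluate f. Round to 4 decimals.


Step 1: Compute gradient at (-3.2931, 3.2763).
grad_x = 2*2*-3.2931 - 5 = -18.1724
grad_y = 2*1*3.2763 - 6 = 0.5526
Step 2: Gradient step.
x_raw = -3.2931 - 0.01*-18.1724 = -3.1114
y_raw = 3.2763 - 0.01*0.5526 = 3.2708
Step 3: Project onto [-2, 5].
x_proj = clip(-3.1114) = -2.0
y_proj = clip(3.2708) = 3.2708
Step 4: Evaluate f.
f(-2.0, 3.2708) = 9.0733


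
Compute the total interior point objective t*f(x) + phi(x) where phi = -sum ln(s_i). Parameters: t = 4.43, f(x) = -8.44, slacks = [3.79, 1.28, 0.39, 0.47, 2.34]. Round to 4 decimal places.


Step 1: Compute log-barrier.
ln values: [1.3324, 0.2469, -0.9416, -0.755, 0.8502]
phi = -(1.3324 + 0.2469 - 0.9416 - 0.755 + 0.8502) = -0.7327
Step 2: Compute augmented objective.
t*f(x) = 4.43*-8.44 = -37.3892
Total = -37.3892 - 0.7327 = -38.1219


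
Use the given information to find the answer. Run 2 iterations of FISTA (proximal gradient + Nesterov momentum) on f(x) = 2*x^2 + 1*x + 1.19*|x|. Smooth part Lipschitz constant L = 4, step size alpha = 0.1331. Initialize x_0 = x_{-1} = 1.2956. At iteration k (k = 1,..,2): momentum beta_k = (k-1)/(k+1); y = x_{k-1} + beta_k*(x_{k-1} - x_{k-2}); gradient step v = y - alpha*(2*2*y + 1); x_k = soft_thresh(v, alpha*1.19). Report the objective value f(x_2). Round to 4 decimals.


FISTA on f(x) = 2*x^2 + 1*x + 1.19*|x|
L = 4, alpha = 0.1331
Iteration 1: beta = 0.0, y = 1.2956 + 0.0*(1.2956 - 1.2956) = 1.2956
  grad(y) = 6.1824, v = y - alpha*grad = 0.4727
  prox(v) = soft_thresh(0.4727, 0.1584) = 0.3143
Iteration 2: beta = 0.3333, y = 0.3143 + 0.3333*(0.3143 - 1.2956) = -0.0128
  grad(y) = 0.949, v = y - alpha*grad = -0.1391
  prox(v) = soft_thresh(-0.1391, 0.1584) = 0.0
f(x_2) = 2*0.0^2 + 1*0.0 + 1.19*|0.0| = 0.0


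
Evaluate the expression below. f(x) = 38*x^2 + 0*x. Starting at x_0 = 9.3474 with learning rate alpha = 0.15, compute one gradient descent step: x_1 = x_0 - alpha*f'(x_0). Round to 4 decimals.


We compute the gradient at x_0 and apply the update.
f'(x) = 76*x + 0
f'(9.3474) = 76*9.3474 + 0 = 710.4024
x_1 = 9.3474 - 0.15*710.4024 = -97.213


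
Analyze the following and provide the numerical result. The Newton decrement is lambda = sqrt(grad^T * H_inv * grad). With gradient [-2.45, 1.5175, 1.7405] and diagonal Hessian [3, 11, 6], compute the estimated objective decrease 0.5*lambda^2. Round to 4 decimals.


Step 1: H is diagonal, so H^(-1) * g = [-0.8167, 0.138, 0.2901].
Step 2: g^T H^(-1) g = sum_i g_i^2 / H_ii
  = (-2.45)^2/3 + (1.5175)^2/11 + (1.7405)^2/6
  = 2.0008 + 0.2093 + 0.5049 = 2.7151
Step 3: Objective decrease = 0.5 * g^T H^(-1) g = 1.3575


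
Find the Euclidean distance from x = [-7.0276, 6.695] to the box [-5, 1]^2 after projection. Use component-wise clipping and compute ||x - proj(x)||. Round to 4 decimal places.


Project each component onto [-5, 1].
clip(-7.0276) = -5.0, clip(6.695) = 1.0
Projection = [-5.0, 1.0]
Squared diffs: [4.1112, 32.433]
Distance = sqrt(36.5442) = 6.0452


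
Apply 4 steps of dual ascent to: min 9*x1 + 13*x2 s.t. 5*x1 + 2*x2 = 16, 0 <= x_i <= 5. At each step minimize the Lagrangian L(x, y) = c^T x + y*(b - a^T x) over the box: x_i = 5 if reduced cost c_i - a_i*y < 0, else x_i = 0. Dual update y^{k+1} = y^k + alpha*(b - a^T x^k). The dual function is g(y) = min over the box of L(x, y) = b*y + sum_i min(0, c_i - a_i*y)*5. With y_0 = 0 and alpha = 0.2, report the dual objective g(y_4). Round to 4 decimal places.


Dual ascent for LP: min 9*x1 + 13*x2, 5*x1 + 2*x2 = 16, 0 <= x_i <= 5
Step 1: y^k = 0.0, reduced costs: (9.0, 13.0)
  x^k = (0.0, 0.0), subgradient = b - a^T x = 16.0
  y^{k+1} = 0.0 + 0.2*16.0 = 3.2
Step 2: y^k = 3.2, reduced costs: (-7.0, 6.6)
  x^k = (5.0, 0.0), subgradient = b - a^T x = -9.0
  y^{k+1} = 3.2 + 0.2*-9.0 = 1.4
Step 3: y^k = 1.4, reduced costs: (2.0, 10.2)
  x^k = (0.0, 0.0), subgradient = b - a^T x = 16.0
  y^{k+1} = 1.4 + 0.2*16.0 = 4.6
Step 4: y^k = 4.6, reduced costs: (-14.0, 3.8)
  x^k = (5.0, 0.0), subgradient = b - a^T x = -9.0
  y^{k+1} = 4.6 + 0.2*-9.0 = 2.8
Dual objective at y_4 = 2.8: reduced costs (-5.0, 7.4), box minimizer x = (5.0, 0.0)
g(y_4) = b*y + (c1 - a1*y)*x1 + (c2 - a2*y)*x2 = 16*2.8 + (-5.0)*5.0 + 7.4*0.0 = 44.8 - 25.0 + 0.0 = 19.8


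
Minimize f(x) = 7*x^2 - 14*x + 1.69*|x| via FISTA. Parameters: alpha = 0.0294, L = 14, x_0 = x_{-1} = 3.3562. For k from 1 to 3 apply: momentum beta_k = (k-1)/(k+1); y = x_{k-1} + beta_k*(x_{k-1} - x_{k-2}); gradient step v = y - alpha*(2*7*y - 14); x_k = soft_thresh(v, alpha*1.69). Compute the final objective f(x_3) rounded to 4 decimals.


FISTA on f(x) = 7*x^2 - 14*x + 1.69*|x|
L = 14, alpha = 0.0294
Iteration 1: beta = 0.0, y = 3.3562 + 0.0*(3.3562 - 3.3562) = 3.3562
  grad(y) = 32.9868, v = y - alpha*grad = 2.3864
  prox(v) = soft_thresh(2.3864, 0.0497) = 2.3367
Iteration 2: beta = 0.3333, y = 2.3367 + 0.3333*(2.3367 - 3.3562) = 1.9969
  grad(y) = 13.9562, v = y - alpha*grad = 1.5866
  prox(v) = soft_thresh(1.5866, 0.0497) = 1.5369
Iteration 3: beta = 0.5, y = 1.5369 + 0.5*(1.5369 - 2.3367) = 1.137
  grad(y) = 1.9174, v = y - alpha*grad = 1.0806
  prox(v) = soft_thresh(1.0806, 0.0497) = 1.0309
f(x_3) = 7*1.0309^2 - 14*1.0309 + 1.69*|1.0309| = -5.2511


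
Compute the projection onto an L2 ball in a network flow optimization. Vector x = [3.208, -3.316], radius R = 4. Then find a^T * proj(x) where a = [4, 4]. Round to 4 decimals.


Step 1: Compute ||x|| (intermediates to 6 decimals).
||x|| = sqrt(3.208^2 + (-3.316)^2) = 4.613797
Step 2: Project.
Since ||x|| > R, scale = R/||x|| = 4/4.613797 = 0.866965, proj(x) = scale * x
proj(x) = [2.781224, -2.874856]
Step 3: Dot product.
a^T * proj(x) = 4*2.781224 + 4*(-2.874856) = -0.3745


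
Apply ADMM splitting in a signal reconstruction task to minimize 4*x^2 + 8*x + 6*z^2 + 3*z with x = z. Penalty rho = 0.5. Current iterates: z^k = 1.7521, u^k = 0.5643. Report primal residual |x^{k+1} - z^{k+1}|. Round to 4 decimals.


ADMM iteration with rho = 0.5, z^k = 1.7521, u^k = 0.5643
Step 1: x-update.
Minimize 4*x^2 + 8*x + (0.5/2)*(x - 1.7521 + 0.5643)^2
FOC: (2*4 + 0.5)*x = -8 + 0.5*(1.7521 - 0.5643)
x^{k+1} = -0.8713
Step 2: z-update.
Minimize 6*z^2 + 3*z + (0.5/2)*(-0.8713 - z + 0.5643)^2
FOC: (2*6 + 0.5)*z = -3 + 0.5*(-0.8713 + 0.5643)
z^{k+1} = -0.2523
Step 3: u-update.
u^{k+1} = 0.5643 - 0.8713 + 0.2523 = -0.0547
Step 4: Primal residual = |-0.8713 + 0.2523| = 0.619


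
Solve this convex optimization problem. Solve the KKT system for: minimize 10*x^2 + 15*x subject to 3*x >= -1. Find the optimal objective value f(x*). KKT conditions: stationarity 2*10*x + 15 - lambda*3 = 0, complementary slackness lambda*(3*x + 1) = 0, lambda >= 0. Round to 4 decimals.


Step 1: Try lambda = 0 (constraint inactive).
x_unc = -15/(2*10) = -0.75
Check: 3*-0.75 = -2.25 < -1 -- violated!
Step 2: Constraint must be active: 3*x = -1
x* = -1/3 = -0.3333 (rounded; the exact value -1/3 is used below)
lambda = (2*10*(-1/3) + 15)/3 = 2.7778
Step 3: Compute optimal value.
f(x*) = 10*(-1/3)^2 + 15*(-1/3) = -3.8889


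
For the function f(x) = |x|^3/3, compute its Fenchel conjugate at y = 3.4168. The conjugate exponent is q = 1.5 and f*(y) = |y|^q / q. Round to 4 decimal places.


The conjugate exponent q satisfies 1/p + 1/q = 1.
p = 3, so q = 3/(3 - 1) = 1.5
|y|^q = 3.4168^1.5 = 6.3158
f*(3.4168) = 6.3158 / 1.5 = 4.2105


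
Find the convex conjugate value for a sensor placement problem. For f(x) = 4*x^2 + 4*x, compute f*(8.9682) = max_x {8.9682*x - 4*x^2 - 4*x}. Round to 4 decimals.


f*(y) = sup_x {y*x - a*x^2 - b*x} = sup_x {(y-b)*x - a*x^2}
FOC: (y - b) - 2a*x = 0 => x* = (y - b)/(2a)
x* = (8.9682 - 4)/(2*4) = 0.621
f*(8.9682) = (y-b)^2/(4a) = (8.9682 - 4)^2/(4*4)
= 24.683/16 = 1.5427


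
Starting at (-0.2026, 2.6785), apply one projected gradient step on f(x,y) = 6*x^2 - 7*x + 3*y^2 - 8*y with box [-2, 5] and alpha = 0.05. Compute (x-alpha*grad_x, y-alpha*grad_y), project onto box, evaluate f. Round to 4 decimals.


Step 1: Compute gradient at (-0.2026, 2.6785).
grad_x = 2*6*-0.2026 - 7 = -9.4312
grad_y = 2*3*2.6785 - 8 = 8.071
Step 2: Gradient step.
x_raw = -0.2026 - 0.05*-9.4312 = 0.269
y_raw = 2.6785 - 0.05*8.071 = 2.275
Step 3: Project onto [-2, 5].
x_proj = clip(0.269) = 0.269
y_proj = clip(2.275) = 2.275
Step 4: Evaluate f.
f(0.269, 2.275) = -4.1221


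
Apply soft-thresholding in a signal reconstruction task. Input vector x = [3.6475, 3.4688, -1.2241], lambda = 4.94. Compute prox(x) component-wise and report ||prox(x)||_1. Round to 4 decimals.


Soft-thresholding with lambda = 4.94:
prox(3.6475) = sign(3.6475)*max(|3.6475| - 4.94, 0) = 0.0
prox(3.4688) = sign(3.4688)*max(|3.4688| - 4.94, 0) = 0.0
prox(-1.2241) = sign(-1.2241)*max(|-1.2241| - 4.94, 0) = 0.0
prox(x) = [0.0, 0.0, 0.0]
||prox(x)||_1 = 0.0 + 0.0 + 0.0 = 0.0


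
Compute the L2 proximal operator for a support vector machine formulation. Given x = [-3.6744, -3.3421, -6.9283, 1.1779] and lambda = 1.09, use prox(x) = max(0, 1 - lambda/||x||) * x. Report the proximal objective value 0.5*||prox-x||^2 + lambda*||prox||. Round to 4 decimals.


Step 1: Compute ||x||.
||x|| = 8.6058
Step 2: Compute scaling factor.
scale = max(0, 1 - 1.09/8.6058) = 0.8733
Step 3: prox(x) = [-3.209, -2.9188, -6.0508, 1.0287]
||prox(x)|| = 7.5158
Step 4: Proximal objective.
0.5*||prox-x||^2 = 0.5941
lambda*||prox|| = 8.1922
Total = 8.7863


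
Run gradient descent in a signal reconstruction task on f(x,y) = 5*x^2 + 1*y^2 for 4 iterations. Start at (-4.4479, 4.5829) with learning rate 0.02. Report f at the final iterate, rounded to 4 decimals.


Gradient descent on f(x,y) = 5*x^2 + 1*y^2.
Starting point: (-4.4479, 4.5829), alpha = 0.02
Step 1: grad_x = 2*5*-4.4479 = -44.479, grad_y = 2*1*4.5829 = 9.1658
  x_1 = -4.4479 - 0.02*-44.479 = -3.5583
  y_1 = 4.5829 - 0.02*9.1658 = 4.3996
Step 2: grad_x = 2*5*-3.5583 = -35.5832, grad_y = 2*1*4.3996 = 8.7992
  x_2 = -3.5583 - 0.02*-35.5832 = -2.8467
  y_2 = 4.3996 - 0.02*8.7992 = 4.2236
Step 3: grad_x = 2*5*-2.8467 = -28.4666, grad_y = 2*1*4.2236 = 8.4472
  x_3 = -2.8467 - 0.02*-28.4666 = -2.2773
  y_3 = 4.2236 - 0.02*8.4472 = 4.0547
Step 4: grad_x = 2*5*-2.2773 = -22.7732, grad_y = 2*1*4.0547 = 8.1093
  x_4 = -2.2773 - 0.02*-22.7732 = -1.8219
  y_4 = 4.0547 - 0.02*8.1093 = 3.8925
f(-1.8219, 3.8925) = 5*(-1.8219)^2 + 1*3.8925^2 = 31.7472


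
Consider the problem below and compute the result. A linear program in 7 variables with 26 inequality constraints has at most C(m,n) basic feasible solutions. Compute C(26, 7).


Each vertex corresponds to some choice of n active constraints out of m, so the number of vertices is at most C(m, n) = m! / (n!(m-n)!).
m = 26, n = 7
Numerator: 26 * 25 * 24 * 23 * 22 * 21 * 20
Denominator: 7! = 5040
C(26, 7) = 657800


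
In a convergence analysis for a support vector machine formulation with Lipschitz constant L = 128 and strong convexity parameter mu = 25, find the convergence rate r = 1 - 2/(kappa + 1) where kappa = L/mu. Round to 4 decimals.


Step 1: Compute the condition number.
kappa = L/mu = 128/25 = 5.12
Step 2: Compute the convergence rate.
r = 1 - 2/(kappa + 1) = 1 - 2*mu/(L + mu) = (L - mu)/(L + mu) = 103/153 = 0.6732


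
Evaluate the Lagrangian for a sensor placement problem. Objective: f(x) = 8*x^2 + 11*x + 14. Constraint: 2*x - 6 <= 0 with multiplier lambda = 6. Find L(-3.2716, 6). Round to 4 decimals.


Step 1: Evaluate f(x).
f(-3.2716) = 8*(-3.2716)^2 + 11*(-3.2716) + 14 = 63.6393
Step 2: Evaluate g(x).
g(-3.2716) = 2*-3.2716 - 6 = -12.5432
Step 3: Compute Lagrangian.
L = 63.6393 + 6*-12.5432 = -11.6199


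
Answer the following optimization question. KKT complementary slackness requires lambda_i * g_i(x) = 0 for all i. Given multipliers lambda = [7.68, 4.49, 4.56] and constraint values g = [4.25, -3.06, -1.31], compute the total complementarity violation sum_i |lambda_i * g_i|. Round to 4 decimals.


KKT complementary slackness check:
lambda_1 * g_1 = 7.68 * 4.25 = 32.64
lambda_2 * g_2 = 4.49 * -3.06 = -13.7394
lambda_3 * g_3 = 4.56 * -1.31 = -5.9736
Total violation = 32.64 + 13.7394 + 5.9736 = 52.353


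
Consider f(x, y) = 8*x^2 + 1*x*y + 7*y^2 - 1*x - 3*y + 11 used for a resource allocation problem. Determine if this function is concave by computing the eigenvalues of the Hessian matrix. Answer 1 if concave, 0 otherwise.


The Hessian of f(x,y) = 8*x^2 + 1*x*y + 7*y^2 - 1*x - 3*y + 11 is:
H = [[16, 1], [1, 14]]
Trace = 16 + 14 = 30
Determinant = 16*14 - (1)^2 = 223
Discriminant = (30)^2 - 4*223 = 8.0
Eigenvalues: lambda_1 = 13.5858, lambda_2 = 16.4142
The function is not concave.

0


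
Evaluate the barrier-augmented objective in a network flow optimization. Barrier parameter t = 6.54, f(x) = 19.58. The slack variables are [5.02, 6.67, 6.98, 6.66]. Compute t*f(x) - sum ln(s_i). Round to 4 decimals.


Step 1: Compute log-barrier.
ln values: [1.6134, 1.8976, 1.943, 1.8961]
phi = -(1.6134 + 1.8976 + 1.943 + 1.8961) = -7.3502
Step 2: Compute augmented objective.
t*f(x) = 6.54*19.58 = 128.0532
Total = 128.0532 - 7.3502 = 120.703


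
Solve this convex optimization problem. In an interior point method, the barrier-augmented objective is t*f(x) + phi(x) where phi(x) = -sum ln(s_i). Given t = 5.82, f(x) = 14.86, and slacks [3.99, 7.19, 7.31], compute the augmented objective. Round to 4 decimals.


Step 1: Compute log-barrier.
ln values: [1.3838, 1.9727, 1.9892]
phi = -(1.3838 + 1.9727 + 1.9892) = -5.3457
Step 2: Compute augmented objective.
t*f(x) = 5.82*14.86 = 86.4852
Total = 86.4852 - 5.3457 = 81.1395


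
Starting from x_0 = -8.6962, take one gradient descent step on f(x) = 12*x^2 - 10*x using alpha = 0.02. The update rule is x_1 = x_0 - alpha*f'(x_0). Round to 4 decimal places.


We compute the gradient at x_0 and apply the update.
f'(x) = 24*x - 10
f'(-8.6962) = 24*-8.6962 - 10 = -218.7088
x_1 = -8.6962 - 0.02*-218.7088 = -4.322


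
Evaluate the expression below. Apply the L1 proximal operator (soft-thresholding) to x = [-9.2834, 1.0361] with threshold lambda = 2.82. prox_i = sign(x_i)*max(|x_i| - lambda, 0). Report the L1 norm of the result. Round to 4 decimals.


Soft-thresholding with lambda = 2.82:
prox(-9.2834) = sign(-9.2834)*max(|-9.2834| - 2.82, 0) = -6.4634
prox(1.0361) = sign(1.0361)*max(|1.0361| - 2.82, 0) = 0.0
prox(x) = [-6.4634, 0.0]
||prox(x)||_1 = 6.4634 + 0.0 = 6.4634


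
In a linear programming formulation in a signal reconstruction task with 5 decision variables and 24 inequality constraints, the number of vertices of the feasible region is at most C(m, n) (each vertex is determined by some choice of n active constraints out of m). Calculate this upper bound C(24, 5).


Each vertex corresponds to some choice of n active constraints out of m, so the number of vertices is at most C(m, n) = m! / (n!(m-n)!).
m = 24, n = 5
Numerator: 24 * 23 * 22 * 21 * 20
Denominator: 5! = 120
C(24, 5) = 42504


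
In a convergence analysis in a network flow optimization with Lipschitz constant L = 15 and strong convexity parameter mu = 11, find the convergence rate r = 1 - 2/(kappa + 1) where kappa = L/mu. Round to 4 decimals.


Step 1: Compute the condition number.
kappa = L/mu = 15/11 = 1.3636
Step 2: Compute the convergence rate.
r = 1 - 2/(kappa + 1) = 1 - 2*mu/(L + mu) = (L - mu)/(L + mu) = 4/26 = 0.1538


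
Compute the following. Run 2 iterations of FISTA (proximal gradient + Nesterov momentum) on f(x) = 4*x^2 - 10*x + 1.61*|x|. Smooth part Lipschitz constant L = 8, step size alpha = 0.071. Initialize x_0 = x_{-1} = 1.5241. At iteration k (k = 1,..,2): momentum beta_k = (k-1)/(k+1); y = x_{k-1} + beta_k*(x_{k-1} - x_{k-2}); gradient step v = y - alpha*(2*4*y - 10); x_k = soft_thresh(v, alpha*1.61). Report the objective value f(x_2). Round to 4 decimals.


FISTA on f(x) = 4*x^2 - 10*x + 1.61*|x|
L = 8, alpha = 0.071
Iteration 1: beta = 0.0, y = 1.5241 + 0.0*(1.5241 - 1.5241) = 1.5241
  grad(y) = 2.1928, v = y - alpha*grad = 1.3684
  prox(v) = soft_thresh(1.3684, 0.1143) = 1.2541
Iteration 2: beta = 0.3333, y = 1.2541 + 0.3333*(1.2541 - 1.5241) = 1.1641
  grad(y) = -0.6872, v = y - alpha*grad = 1.2129
  prox(v) = soft_thresh(1.2129, 0.1143) = 1.0986
f(x_2) = 4*1.0986^2 - 10*1.0986 + 1.61*|1.0986| = -4.3896


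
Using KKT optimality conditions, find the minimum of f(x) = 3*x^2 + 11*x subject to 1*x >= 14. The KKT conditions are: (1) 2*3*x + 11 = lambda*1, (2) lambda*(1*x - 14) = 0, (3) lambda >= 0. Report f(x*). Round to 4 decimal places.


Step 1: Try lambda = 0 (constraint inactive).
x_unc = -11/(2*3) = -1.8333
Check: 1*-1.8333 = -1.8333 < 14 -- violated!
Step 2: Constraint must be active: 1*x = 14
x* = 14/1 = 14.0
lambda = (2*3*14.0 + 11)/1 = 95.0
Step 3: Compute optimal value.
f(x*) = 3*14.0^2 + 11*14.0 = 742.0


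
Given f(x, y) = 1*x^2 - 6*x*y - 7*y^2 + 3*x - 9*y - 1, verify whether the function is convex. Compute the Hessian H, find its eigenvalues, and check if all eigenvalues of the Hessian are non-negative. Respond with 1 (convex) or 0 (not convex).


The Hessian of f(x,y) = 1*x^2 - 6*x*y - 7*y^2 + 3*x - 9*y - 1 is:
H = [[2, -6], [-6, -14]]
Trace = 2 - 14 = -12
Determinant = 2*-14 - (-6)^2 = -64
Discriminant = (-12)^2 - 4*-64 = 400.0
Eigenvalues: lambda_1 = -16.0, lambda_2 = 4.0
The function is not convex.

0


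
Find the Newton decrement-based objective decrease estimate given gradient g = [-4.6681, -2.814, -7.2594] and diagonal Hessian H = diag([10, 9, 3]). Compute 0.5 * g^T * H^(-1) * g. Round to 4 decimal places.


Step 1: H is diagonal, so H^(-1) * g = [-0.4668, -0.3127, -2.4198].
Step 2: g^T H^(-1) g = sum_i g_i^2 / H_ii
  = (-4.6681)^2/10 + (-2.814)^2/9 + (-7.2594)^2/3
  = 2.1791 + 0.8798 + 17.5663 = 20.6253
Step 3: Objective decrease = 0.5 * g^T H^(-1) g = 10.3126


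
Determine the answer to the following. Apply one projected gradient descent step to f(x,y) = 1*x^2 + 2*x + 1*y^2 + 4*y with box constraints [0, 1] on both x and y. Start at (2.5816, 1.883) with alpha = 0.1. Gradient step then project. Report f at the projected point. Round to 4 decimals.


Step 1: Compute gradient at (2.5816, 1.883).
grad_x = 2*1*2.5816 + 2 = 7.1632
grad_y = 2*1*1.883 + 4 = 7.766
Step 2: Gradient step.
x_raw = 2.5816 - 0.1*7.1632 = 1.8653
y_raw = 1.883 - 0.1*7.766 = 1.1064
Step 3: Project onto [0, 1].
x_proj = clip(1.8653) = 1.0
y_proj = clip(1.1064) = 1.0
Step 4: Evaluate f.
f(1.0, 1.0) = 8.0


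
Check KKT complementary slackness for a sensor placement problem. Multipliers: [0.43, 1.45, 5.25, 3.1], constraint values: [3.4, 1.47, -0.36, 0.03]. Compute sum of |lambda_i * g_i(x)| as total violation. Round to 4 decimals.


KKT complementary slackness check:
lambda_1 * g_1 = 0.43 * 3.4 = 1.462
lambda_2 * g_2 = 1.45 * 1.47 = 2.1315
lambda_3 * g_3 = 5.25 * -0.36 = -1.89
lambda_4 * g_4 = 3.1 * 0.03 = 0.093
Total violation = 1.462 + 2.1315 + 1.89 + 0.093 = 5.5765


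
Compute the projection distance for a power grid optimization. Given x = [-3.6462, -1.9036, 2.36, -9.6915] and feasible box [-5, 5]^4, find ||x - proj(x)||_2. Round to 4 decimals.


Project each component onto [-5, 5].
clip(-3.6462) = -3.6462, clip(-1.9036) = -1.9036, clip(2.36) = 2.36, clip(-9.6915) = -5.0
Projection = [-3.6462, -1.9036, 2.36, -5.0]
Squared diffs: [0.0, 0.0, 0.0, 22.0102]
Distance = sqrt(22.0102) = 4.6915


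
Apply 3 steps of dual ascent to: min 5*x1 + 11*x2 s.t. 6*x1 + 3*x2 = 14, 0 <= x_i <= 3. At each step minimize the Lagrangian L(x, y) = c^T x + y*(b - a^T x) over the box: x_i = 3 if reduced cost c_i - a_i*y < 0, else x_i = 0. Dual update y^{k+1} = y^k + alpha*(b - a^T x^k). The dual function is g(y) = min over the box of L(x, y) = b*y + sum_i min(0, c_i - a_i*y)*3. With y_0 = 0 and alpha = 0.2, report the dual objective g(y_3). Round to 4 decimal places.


Dual ascent for LP: min 5*x1 + 11*x2, 6*x1 + 3*x2 = 14, 0 <= x_i <= 3
Step 1: y^k = 0.0, reduced costs: (5.0, 11.0)
  x^k = (0.0, 0.0), subgradient = b - a^T x = 14.0
  y^{k+1} = 0.0 + 0.2*14.0 = 2.8
Step 2: y^k = 2.8, reduced costs: (-11.8, 2.6)
  x^k = (3.0, 0.0), subgradient = b - a^T x = -4.0
  y^{k+1} = 2.8 + 0.2*-4.0 = 2.0
Step 3: y^k = 2.0, reduced costs: (-7.0, 5.0)
  x^k = (3.0, 0.0), subgradient = b - a^T x = -4.0
  y^{k+1} = 2.0 + 0.2*-4.0 = 1.2
Dual objective at y_3 = 1.2: reduced costs (-2.2, 7.4), box minimizer x = (3.0, 0.0)
g(y_3) = b*y + (c1 - a1*y)*x1 + (c2 - a2*y)*x2 = 14*1.2 + (-2.2)*3.0 + 7.4*0.0 = 16.8 - 6.6 + 0.0 = 10.2


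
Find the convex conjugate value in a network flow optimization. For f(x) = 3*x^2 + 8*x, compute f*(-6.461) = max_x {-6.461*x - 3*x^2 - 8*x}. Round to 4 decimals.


f*(y) = sup_x {y*x - a*x^2 - b*x} = sup_x {(y-b)*x - a*x^2}
FOC: (y - b) - 2a*x = 0 => x* = (y - b)/(2a)
x* = (-6.461 - 8)/(2*3) = -2.4102
f*(-6.461) = (y-b)^2/(4a) = (-6.461 - 8)^2/(4*3)
= 209.1205/12 = 17.4267


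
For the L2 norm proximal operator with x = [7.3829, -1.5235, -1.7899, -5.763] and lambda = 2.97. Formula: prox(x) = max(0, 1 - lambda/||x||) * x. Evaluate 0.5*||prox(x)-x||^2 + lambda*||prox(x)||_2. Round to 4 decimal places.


Step 1: Compute ||x||.
||x|| = 9.6563
Step 2: Compute scaling factor.
scale = max(0, 1 - 2.97/9.6563) = 0.6924
Step 3: prox(x) = [5.1121, -1.0549, -1.2394, -3.9905]
||prox(x)|| = 6.6863
Step 4: Proximal objective.
0.5*||prox-x||^2 = 4.4105
lambda*||prox|| = 19.8583
Total = 24.2688


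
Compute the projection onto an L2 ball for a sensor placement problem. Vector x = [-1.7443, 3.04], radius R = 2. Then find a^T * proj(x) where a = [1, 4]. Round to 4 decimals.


Step 1: Compute ||x|| (intermediates to 6 decimals).
||x|| = sqrt((-1.7443)^2 + 3.04^2) = 3.50488
Step 2: Project.
Since ||x|| > R, scale = R/||x|| = 2/3.50488 = 0.570633, proj(x) = scale * x
proj(x) = [-0.995355, 1.734724]
Step 3: Dot product.
a^T * proj(x) = 1*(-0.995355) + 4*1.734724 = 5.9435


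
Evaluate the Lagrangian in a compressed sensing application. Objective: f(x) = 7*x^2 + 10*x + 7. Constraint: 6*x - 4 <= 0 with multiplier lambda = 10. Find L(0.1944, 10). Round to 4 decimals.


Step 1: Evaluate f(x).
f(0.1944) = 7*0.1944^2 + 10*0.1944 + 7 = 9.2085
Step 2: Evaluate g(x).
g(0.1944) = 6*0.1944 - 4 = -2.8336
Step 3: Compute Lagrangian.
L = 9.2085 + 10*-2.8336 = -19.1275


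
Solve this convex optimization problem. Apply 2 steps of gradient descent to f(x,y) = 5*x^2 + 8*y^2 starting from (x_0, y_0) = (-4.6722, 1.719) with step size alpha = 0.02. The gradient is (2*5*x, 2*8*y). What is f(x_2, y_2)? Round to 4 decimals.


Gradient descent on f(x,y) = 5*x^2 + 8*y^2.
Starting point: (-4.6722, 1.719), alpha = 0.02
Step 1: grad_x = 2*5*-4.6722 = -46.722, grad_y = 2*8*1.719 = 27.504
  x_1 = -4.6722 - 0.02*-46.722 = -3.7378
  y_1 = 1.719 - 0.02*27.504 = 1.1689
Step 2: grad_x = 2*5*-3.7378 = -37.3776, grad_y = 2*8*1.1689 = 18.7027
  x_2 = -3.7378 - 0.02*-37.3776 = -2.9902
  y_2 = 1.1689 - 0.02*18.7027 = 0.7949
f(-2.9902, 0.7949) = 5*(-2.9902)^2 + 8*0.7949^2 = 49.7612


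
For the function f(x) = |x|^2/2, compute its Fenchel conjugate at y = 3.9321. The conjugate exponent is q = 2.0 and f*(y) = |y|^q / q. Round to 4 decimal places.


The conjugate exponent q satisfies 1/p + 1/q = 1.
p = 2, so q = 2/(2 - 1) = 2.0
|y|^q = 3.9321^2.0 = 15.4614
f*(3.9321) = 15.4614 / 2.0 = 7.7307


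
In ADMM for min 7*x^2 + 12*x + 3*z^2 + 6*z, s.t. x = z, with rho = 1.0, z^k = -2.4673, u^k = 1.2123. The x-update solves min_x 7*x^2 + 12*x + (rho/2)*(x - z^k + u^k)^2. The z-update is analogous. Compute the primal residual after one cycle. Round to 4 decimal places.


ADMM iteration with rho = 1.0, z^k = -2.4673, u^k = 1.2123
Step 1: x-update.
Minimize 7*x^2 + 12*x + (1.0/2)*(x + 2.4673 + 1.2123)^2
FOC: (2*7 + 1.0)*x = -12 + 1.0*(-2.4673 - 1.2123)
x^{k+1} = -1.0453
Step 2: z-update.
Minimize 3*z^2 + 6*z + (1.0/2)*(-1.0453 - z + 1.2123)^2
FOC: (2*3 + 1.0)*z = -6 + 1.0*(-1.0453 + 1.2123)
z^{k+1} = -0.8333
Step 3: u-update.
u^{k+1} = 1.2123 - 1.0453 + 0.8333 = 1.0003
Step 4: Primal residual = |-1.0453 + 0.8333| = 0.212


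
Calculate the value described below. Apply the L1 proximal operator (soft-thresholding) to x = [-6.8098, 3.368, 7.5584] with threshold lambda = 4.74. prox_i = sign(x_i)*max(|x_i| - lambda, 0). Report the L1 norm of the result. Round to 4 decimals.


Soft-thresholding with lambda = 4.74:
prox(-6.8098) = sign(-6.8098)*max(|-6.8098| - 4.74, 0) = -2.0698
prox(3.368) = sign(3.368)*max(|3.368| - 4.74, 0) = 0.0
prox(7.5584) = sign(7.5584)*max(|7.5584| - 4.74, 0) = 2.8184
prox(x) = [-2.0698, 0.0, 2.8184]
||prox(x)||_1 = 2.0698 + 0.0 + 2.8184 = 4.8882


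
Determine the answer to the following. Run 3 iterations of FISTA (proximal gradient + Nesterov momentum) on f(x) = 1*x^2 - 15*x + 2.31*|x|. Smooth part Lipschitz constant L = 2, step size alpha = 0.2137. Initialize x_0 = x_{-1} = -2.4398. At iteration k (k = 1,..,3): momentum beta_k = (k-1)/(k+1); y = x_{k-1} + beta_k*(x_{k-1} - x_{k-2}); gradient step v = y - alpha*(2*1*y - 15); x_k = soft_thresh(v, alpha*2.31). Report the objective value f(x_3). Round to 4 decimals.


FISTA on f(x) = 1*x^2 - 15*x + 2.31*|x|
L = 2, alpha = 0.2137
Iteration 1: beta = 0.0, y = -2.4398 + 0.0*(-2.4398 + 2.4398) = -2.4398
  grad(y) = -19.8796, v = y - alpha*grad = 1.8085
  prox(v) = soft_thresh(1.8085, 0.4936) = 1.3148
Iteration 2: beta = 0.3333, y = 1.3148 + 0.3333*(1.3148 + 2.4398) = 2.5664
  grad(y) = -9.8673, v = y - alpha*grad = 4.675
  prox(v) = soft_thresh(4.675, 0.4936) = 4.1814
Iteration 3: beta = 0.5, y = 4.1814 + 0.5*(4.1814 - 1.3148) = 5.6146
  grad(y) = -3.7708, v = y - alpha*grad = 6.4204
  prox(v) = soft_thresh(6.4204, 0.4936) = 5.9268
f(x_3) = 1*5.9268^2 - 15*5.9268 + 2.31*|5.9268| = -40.0841


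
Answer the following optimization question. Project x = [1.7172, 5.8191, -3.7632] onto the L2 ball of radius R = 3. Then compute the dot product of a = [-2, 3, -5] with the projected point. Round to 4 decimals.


Step 1: Compute ||x|| (intermediates to 6 decimals).
||x|| = sqrt(1.7172^2 + 5.8191^2 + (-3.7632)^2) = 7.139494
Step 2: Project.
Since ||x|| > R, scale = R/||x|| = 3/7.139494 = 0.420198, proj(x) = scale * x
proj(x) = [0.721564, 2.445174, -1.581289]
Step 3: Dot product.
a^T * proj(x) = -2*0.721564 + 3*2.445174 - 5*(-1.581289) = 13.7988


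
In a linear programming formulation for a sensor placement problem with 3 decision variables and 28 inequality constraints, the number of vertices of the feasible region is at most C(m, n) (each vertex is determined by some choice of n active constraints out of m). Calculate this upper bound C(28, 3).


Each vertex corresponds to some choice of n active constraints out of m, so the number of vertices is at most C(m, n) = m! / (n!(m-n)!).
m = 28, n = 3
Numerator: 28 * 27 * 26
Denominator: 3! = 6
C(28, 3) = 3276


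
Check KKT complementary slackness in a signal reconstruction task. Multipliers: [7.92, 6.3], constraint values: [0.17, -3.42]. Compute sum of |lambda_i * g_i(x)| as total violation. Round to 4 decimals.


KKT complementary slackness check:
lambda_1 * g_1 = 7.92 * 0.17 = 1.3464
lambda_2 * g_2 = 6.3 * -3.42 = -21.546
Total violation = 1.3464 + 21.546 = 22.8924


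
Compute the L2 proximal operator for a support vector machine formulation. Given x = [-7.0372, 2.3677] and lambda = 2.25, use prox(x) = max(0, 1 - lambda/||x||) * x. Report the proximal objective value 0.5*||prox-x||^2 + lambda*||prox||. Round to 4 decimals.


Step 1: Compute ||x||.
||x|| = 7.4248
Step 2: Compute scaling factor.
scale = max(0, 1 - 2.25/7.4248) = 0.697
Step 3: prox(x) = [-4.9047, 1.6502]
||prox(x)|| = 5.1748
Step 4: Proximal objective.
0.5*||prox-x||^2 = 2.5313
lambda*||prox|| = 11.6433
Total = 14.1746


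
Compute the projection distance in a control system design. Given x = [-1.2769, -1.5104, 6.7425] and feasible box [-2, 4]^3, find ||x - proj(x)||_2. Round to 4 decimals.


Project each component onto [-2, 4].
clip(-1.2769) = -1.2769, clip(-1.5104) = -1.5104, clip(6.7425) = 4.0
Projection = [-1.2769, -1.5104, 4.0]
Squared diffs: [0.0, 0.0, 7.5213]
Distance = sqrt(7.5213) = 2.7425


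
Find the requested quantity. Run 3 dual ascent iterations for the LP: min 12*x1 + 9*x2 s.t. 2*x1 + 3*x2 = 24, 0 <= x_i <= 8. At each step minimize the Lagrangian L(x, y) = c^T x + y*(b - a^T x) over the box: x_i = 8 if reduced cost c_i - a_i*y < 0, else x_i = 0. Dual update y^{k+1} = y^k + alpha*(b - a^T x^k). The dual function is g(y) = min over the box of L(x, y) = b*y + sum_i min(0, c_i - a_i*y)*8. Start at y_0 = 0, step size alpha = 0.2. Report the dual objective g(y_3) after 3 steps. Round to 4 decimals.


Dual ascent for LP: min 12*x1 + 9*x2, 2*x1 + 3*x2 = 24, 0 <= x_i <= 8
Step 1: y^k = 0.0, reduced costs: (12.0, 9.0)
  x^k = (0.0, 0.0), subgradient = b - a^T x = 24.0
  y^{k+1} = 0.0 + 0.2*24.0 = 4.8
Step 2: y^k = 4.8, reduced costs: (2.4, -5.4)
  x^k = (0.0, 8.0), subgradient = b - a^T x = 0.0
  y^{k+1} = 4.8 + 0.2*0.0 = 4.8
Step 3: y^k = 4.8, reduced costs: (2.4, -5.4)
  x^k = (0.0, 8.0), subgradient = b - a^T x = 0.0
  y^{k+1} = 4.8 + 0.2*0.0 = 4.8
Dual objective at y_3 = 4.8: reduced costs (2.4, -5.4), box minimizer x = (0.0, 8.0)
g(y_3) = b*y + (c1 - a1*y)*x1 + (c2 - a2*y)*x2 = 24*4.8 + 2.4*0.0 + (-5.4)*8.0 = 115.2 + 0.0 - 43.2 = 72.0
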